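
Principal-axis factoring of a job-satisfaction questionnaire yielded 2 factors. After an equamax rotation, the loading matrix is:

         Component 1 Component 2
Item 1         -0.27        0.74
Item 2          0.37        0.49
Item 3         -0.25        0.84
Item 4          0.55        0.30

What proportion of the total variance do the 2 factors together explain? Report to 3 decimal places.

SS loadings by factor: 0.5748, 1.5833; total = 2.1581.
Total variance with 4 standardized items is 4, so the solution explains 2.1581/4 = 0.5395.

0.540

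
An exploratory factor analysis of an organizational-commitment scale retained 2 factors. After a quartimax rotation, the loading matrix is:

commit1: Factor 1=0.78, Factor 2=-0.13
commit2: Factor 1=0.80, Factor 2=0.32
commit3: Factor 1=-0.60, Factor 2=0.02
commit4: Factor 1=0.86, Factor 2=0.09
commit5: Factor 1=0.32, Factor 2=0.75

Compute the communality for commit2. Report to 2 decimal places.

0.74

h² = 0.80² + 0.32² = 0.6400 + 0.1024 = 0.7424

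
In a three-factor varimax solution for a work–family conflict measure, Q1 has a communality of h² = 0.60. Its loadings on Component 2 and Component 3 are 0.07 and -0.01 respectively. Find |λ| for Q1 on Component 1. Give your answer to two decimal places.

0.77

Under orthogonal rotation h² = Σλ², so λ_Component 1² = h² − (0.0050) = 0.60 − 0.0050 = 0.5950.
|λ| = √0.5950 = 0.7714.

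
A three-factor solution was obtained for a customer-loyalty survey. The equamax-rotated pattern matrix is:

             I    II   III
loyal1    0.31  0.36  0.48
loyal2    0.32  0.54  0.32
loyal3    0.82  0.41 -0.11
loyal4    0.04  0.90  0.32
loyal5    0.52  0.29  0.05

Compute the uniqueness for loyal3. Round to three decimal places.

0.147

h² = 0.82² + 0.41² + (-0.11)² = 0.6724 + 0.1681 + 0.0121 = 0.8526
Uniqueness u² = 1 − h² = 1 − 0.8526 = 0.1474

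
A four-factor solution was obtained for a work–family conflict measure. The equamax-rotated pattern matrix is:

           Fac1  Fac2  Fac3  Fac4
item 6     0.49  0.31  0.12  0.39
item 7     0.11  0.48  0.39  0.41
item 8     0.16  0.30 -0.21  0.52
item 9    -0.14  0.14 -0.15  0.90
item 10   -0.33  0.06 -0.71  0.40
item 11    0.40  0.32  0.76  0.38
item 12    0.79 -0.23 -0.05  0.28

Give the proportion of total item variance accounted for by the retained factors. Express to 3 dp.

0.698

SS loadings by factor: 1.1904, 0.5950, 1.3173, 1.7834; total = 4.8861.
Total variance with 7 standardized items is 7, so the solution explains 4.8861/7 = 0.6980.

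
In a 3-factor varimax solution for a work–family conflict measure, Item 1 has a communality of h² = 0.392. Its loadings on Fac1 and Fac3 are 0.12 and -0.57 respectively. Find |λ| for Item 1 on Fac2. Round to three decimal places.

0.230

Under orthogonal rotation h² = Σλ², so λ_Fac2² = h² − (0.3393) = 0.392 − 0.3393 = 0.0527.
|λ| = √0.0527 = 0.2296.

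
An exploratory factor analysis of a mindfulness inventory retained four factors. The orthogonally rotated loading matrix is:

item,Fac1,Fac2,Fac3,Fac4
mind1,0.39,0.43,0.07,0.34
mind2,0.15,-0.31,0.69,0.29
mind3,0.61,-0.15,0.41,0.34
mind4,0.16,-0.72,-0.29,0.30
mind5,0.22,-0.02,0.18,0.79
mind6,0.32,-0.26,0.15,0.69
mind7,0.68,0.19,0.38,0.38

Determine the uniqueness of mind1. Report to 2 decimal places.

h² = 0.39² + 0.43² + 0.07² + 0.34² = 0.1521 + 0.1849 + 0.0049 + 0.1156 = 0.4575
Uniqueness u² = 1 − h² = 1 − 0.4575 = 0.5425

0.54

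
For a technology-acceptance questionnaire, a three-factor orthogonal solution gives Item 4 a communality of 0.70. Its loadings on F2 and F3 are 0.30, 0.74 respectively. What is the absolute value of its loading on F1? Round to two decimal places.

Under orthogonal rotation h² = Σλ², so λ_F1² = h² − (0.6376) = 0.70 − 0.6376 = 0.0624.
|λ| = √0.0624 = 0.2498.

0.25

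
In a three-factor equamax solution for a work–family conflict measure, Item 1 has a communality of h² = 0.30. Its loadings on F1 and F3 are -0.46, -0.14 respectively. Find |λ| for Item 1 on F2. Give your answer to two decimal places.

0.26

Under orthogonal rotation h² = Σλ², so λ_F2² = h² − (0.2312) = 0.30 − 0.2312 = 0.0688.
|λ| = √0.0688 = 0.2623.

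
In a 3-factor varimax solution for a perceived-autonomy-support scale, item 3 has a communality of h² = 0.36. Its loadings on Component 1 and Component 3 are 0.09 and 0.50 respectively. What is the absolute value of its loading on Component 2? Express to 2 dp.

0.32

Under orthogonal rotation h² = Σλ², so λ_Component 2² = h² − (0.2581) = 0.36 − 0.2581 = 0.1019.
|λ| = √0.1019 = 0.3192.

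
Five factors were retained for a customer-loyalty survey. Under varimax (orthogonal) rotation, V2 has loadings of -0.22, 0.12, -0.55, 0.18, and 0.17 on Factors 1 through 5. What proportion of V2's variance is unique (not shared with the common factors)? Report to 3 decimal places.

0.573

h² = (-0.22)² + 0.12² + (-0.55)² + 0.18² + 0.17² = 0.0484 + 0.0144 + 0.3025 + 0.0324 + 0.0289 = 0.4266
Uniqueness u² = 1 − h² = 1 − 0.4266 = 0.5734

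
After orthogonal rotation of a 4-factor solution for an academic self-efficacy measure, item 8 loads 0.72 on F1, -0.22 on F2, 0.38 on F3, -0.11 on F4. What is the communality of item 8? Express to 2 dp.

h² = 0.72² + (-0.22)² + 0.38² + (-0.11)² = 0.5184 + 0.0484 + 0.1444 + 0.0121 = 0.7233

0.72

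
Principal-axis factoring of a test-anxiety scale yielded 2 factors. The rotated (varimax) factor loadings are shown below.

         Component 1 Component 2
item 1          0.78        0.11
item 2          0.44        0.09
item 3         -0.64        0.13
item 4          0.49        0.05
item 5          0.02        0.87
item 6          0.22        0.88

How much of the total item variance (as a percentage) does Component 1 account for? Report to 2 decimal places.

SS loadings for Component 1 = 0.78² + 0.44² + (-0.64)² + 0.49² + 0.02² + 0.22² = 1.5005
With 6 standardized items, total variance = 6. Proportion = 1.5005/6 = 0.2501 → 25.01%.

25.01%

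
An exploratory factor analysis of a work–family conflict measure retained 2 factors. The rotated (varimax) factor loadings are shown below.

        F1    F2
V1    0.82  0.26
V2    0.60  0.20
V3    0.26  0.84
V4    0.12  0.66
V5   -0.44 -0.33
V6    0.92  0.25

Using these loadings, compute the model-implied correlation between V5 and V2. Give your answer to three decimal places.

-0.330

r̂ = Σ λ_i·λ_j across factors = (-0.44)(0.60) + (-0.33)(0.20)
  = -0.2640 -0.0660 = -0.3300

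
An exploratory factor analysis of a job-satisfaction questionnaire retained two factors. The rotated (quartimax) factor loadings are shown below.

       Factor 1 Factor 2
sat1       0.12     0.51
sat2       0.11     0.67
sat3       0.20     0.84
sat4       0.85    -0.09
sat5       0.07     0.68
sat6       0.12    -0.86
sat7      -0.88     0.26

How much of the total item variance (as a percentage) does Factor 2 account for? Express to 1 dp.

SS loadings for Factor 2 = 0.51² + 0.67² + 0.84² + (-0.09)² + 0.68² + (-0.86)² + 0.26² = 2.6923
With 7 standardized items, total variance = 7. Proportion = 2.6923/7 = 0.3846 → 38.46%.

38.5%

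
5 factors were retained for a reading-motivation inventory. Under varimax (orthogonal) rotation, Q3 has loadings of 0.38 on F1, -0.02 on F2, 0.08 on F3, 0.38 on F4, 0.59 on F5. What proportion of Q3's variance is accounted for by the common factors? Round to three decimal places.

0.644

h² = 0.38² + (-0.02)² + 0.08² + 0.38² + 0.59² = 0.1444 + 0.0004 + 0.0064 + 0.1444 + 0.3481 = 0.6437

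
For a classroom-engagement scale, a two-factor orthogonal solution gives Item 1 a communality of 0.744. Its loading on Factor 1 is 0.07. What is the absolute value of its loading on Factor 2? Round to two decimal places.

0.86

Under orthogonal rotation h² = Σλ², so λ_Factor 2² = h² − (0.0049) = 0.744 − 0.0049 = 0.7391.
|λ| = √0.7391 = 0.8597.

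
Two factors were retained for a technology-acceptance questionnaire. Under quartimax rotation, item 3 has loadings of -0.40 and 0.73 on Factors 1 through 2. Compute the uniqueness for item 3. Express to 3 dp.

h² = (-0.40)² + 0.73² = 0.1600 + 0.5329 = 0.6929
Uniqueness u² = 1 − h² = 1 − 0.6929 = 0.3071

0.307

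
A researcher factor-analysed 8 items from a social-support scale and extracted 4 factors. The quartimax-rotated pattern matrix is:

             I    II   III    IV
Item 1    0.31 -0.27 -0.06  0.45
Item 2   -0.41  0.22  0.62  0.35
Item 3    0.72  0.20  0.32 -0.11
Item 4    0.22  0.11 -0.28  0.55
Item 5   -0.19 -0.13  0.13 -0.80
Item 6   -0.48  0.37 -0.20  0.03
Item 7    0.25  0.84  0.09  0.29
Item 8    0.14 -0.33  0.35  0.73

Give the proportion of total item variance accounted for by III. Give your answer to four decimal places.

0.0945

SS loadings for III = (-0.06)² + 0.62² + 0.32² + (-0.28)² + 0.13² + (-0.20)² + 0.09² + 0.35² = 0.7563
Proportion of variance = 0.7563 / 8 = 0.0945.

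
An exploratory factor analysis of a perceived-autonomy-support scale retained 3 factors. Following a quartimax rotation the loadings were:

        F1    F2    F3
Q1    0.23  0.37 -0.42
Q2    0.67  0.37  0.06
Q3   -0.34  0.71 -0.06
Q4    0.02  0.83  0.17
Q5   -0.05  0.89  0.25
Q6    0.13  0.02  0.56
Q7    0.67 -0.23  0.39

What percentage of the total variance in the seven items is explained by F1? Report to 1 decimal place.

SS loadings for F1 = 0.23² + 0.67² + (-0.34)² + 0.02² + (-0.05)² + 0.13² + 0.67² = 1.0861
With 7 standardized items, total variance = 7. Proportion = 1.0861/7 = 0.1552 → 15.52%.

15.5%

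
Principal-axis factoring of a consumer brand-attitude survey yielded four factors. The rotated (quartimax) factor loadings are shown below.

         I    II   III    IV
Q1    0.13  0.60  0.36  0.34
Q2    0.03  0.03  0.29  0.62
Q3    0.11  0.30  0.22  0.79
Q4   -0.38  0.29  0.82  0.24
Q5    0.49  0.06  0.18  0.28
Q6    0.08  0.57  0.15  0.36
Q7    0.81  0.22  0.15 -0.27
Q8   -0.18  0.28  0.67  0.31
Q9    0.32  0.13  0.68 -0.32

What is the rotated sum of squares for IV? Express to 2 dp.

SS loadings for IV = 0.34² + 0.62² + 0.79² + 0.24² + 0.28² + 0.36² + (-0.27)² + 0.31² + (-0.32)² = 0.1156 + 0.3844 + 0.6241 + 0.0576 + 0.0784 + 0.1296 + 0.0729 + 0.0961 + 0.1024 = 1.6611

1.66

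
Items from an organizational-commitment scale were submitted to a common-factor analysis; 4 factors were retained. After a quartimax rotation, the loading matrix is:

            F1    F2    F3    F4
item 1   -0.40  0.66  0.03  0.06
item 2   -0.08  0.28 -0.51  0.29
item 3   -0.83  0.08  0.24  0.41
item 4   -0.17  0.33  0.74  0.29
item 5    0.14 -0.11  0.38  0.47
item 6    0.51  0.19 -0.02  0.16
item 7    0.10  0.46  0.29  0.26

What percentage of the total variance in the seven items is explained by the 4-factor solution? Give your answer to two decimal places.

SS loadings by factor: 1.1739, 0.8891, 1.0951, 0.6540; total = 3.8121.
Total variance with 7 standardized items is 7, so the solution explains 3.8121/7 = 0.5446 = 54.46%.

54.46%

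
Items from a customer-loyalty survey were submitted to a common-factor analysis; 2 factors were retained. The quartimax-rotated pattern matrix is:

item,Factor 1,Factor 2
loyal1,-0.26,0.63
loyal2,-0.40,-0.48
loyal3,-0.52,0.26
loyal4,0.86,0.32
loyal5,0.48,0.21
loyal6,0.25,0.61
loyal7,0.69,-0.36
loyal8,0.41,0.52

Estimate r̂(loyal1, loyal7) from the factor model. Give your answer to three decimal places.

-0.406

r̂ = Σ λ_i·λ_j across factors = (-0.26)(0.69) + (0.63)(-0.36)
  = -0.1794 -0.2268 = -0.4062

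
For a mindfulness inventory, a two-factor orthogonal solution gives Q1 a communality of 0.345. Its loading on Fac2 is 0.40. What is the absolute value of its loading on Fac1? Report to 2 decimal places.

Under orthogonal rotation h² = Σλ², so λ_Fac1² = h² − (0.1600) = 0.345 − 0.1600 = 0.1850.
|λ| = √0.1850 = 0.4301.

0.43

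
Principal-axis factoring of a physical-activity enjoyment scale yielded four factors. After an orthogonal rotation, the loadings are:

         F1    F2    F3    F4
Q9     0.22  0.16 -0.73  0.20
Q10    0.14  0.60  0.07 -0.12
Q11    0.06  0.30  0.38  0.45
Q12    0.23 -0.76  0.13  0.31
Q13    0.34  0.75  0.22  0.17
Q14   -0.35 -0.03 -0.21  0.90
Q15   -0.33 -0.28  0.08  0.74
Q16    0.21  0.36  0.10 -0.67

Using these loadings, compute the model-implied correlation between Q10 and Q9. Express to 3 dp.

0.052

r̂ = Σ λ_i·λ_j across factors = (0.14)(0.22) + (0.60)(0.16) + (0.07)(-0.73) + (-0.12)(0.20)
  = +0.0308 +0.0960 -0.0511 -0.0240 = 0.0517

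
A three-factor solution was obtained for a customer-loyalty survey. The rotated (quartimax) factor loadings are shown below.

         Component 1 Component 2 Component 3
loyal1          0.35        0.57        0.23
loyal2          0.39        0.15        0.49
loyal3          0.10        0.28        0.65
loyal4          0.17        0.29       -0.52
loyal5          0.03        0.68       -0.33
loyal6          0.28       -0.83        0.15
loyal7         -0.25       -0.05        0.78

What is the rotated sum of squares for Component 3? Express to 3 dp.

1.726

SS loadings for Component 3 = 0.23² + 0.49² + 0.65² + (-0.52)² + (-0.33)² + 0.15² + 0.78² = 0.0529 + 0.2401 + 0.4225 + 0.2704 + 0.1089 + 0.0225 + 0.6084 = 1.7257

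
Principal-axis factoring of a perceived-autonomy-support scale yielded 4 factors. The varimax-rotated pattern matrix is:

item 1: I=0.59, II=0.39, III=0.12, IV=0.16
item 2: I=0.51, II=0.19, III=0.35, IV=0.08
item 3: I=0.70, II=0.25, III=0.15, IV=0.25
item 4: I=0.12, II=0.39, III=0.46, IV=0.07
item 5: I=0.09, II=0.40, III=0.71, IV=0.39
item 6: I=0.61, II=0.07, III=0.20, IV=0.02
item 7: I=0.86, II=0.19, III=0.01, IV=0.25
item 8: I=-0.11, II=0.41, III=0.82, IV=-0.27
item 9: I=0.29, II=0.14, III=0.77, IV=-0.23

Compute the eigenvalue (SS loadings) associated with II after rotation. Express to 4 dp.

0.7915

SS loadings for II = 0.39² + 0.19² + 0.25² + 0.39² + 0.40² + 0.07² + 0.19² + 0.41² + 0.14² = 0.1521 + 0.0361 + 0.0625 + 0.1521 + 0.1600 + 0.0049 + 0.0361 + 0.1681 + 0.0196 = 0.7915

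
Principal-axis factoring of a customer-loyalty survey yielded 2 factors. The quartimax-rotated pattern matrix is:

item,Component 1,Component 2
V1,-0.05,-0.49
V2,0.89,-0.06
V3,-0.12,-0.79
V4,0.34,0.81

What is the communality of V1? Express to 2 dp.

0.24

h² = (-0.05)² + (-0.49)² = 0.0025 + 0.2401 = 0.2426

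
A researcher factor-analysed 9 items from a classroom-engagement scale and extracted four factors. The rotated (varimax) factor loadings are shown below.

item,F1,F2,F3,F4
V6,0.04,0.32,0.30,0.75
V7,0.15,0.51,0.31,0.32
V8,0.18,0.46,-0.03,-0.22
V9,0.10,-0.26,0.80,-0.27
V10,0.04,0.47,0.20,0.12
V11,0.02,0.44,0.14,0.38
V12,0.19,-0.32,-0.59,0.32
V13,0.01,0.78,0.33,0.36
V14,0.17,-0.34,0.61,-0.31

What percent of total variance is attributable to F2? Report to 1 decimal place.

SS loadings for F2 = 0.32² + 0.51² + 0.46² + (-0.26)² + 0.47² + 0.44² + (-0.32)² + 0.78² + (-0.34)² = 1.8826
With 9 standardized items, total variance = 9. Proportion = 1.8826/9 = 0.2092 → 20.92%.

20.9%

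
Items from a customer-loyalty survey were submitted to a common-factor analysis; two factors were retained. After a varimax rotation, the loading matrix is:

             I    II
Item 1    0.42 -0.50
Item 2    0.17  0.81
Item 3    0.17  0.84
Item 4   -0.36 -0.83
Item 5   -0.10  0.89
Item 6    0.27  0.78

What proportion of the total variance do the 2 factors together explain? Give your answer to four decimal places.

SS loadings by factor: 0.4467, 3.7011; total = 4.1478.
Total variance with 6 standardized items is 6, so the solution explains 4.1478/6 = 0.6913.

0.6913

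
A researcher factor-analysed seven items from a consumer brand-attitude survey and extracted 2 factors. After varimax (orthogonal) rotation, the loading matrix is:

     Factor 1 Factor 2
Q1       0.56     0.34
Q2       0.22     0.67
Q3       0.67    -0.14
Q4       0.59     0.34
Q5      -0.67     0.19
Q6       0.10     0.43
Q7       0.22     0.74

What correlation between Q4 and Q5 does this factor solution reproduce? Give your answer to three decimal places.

r̂ = Σ λ_i·λ_j across factors = (0.59)(-0.67) + (0.34)(0.19)
  = -0.3953 +0.0646 = -0.3307

-0.331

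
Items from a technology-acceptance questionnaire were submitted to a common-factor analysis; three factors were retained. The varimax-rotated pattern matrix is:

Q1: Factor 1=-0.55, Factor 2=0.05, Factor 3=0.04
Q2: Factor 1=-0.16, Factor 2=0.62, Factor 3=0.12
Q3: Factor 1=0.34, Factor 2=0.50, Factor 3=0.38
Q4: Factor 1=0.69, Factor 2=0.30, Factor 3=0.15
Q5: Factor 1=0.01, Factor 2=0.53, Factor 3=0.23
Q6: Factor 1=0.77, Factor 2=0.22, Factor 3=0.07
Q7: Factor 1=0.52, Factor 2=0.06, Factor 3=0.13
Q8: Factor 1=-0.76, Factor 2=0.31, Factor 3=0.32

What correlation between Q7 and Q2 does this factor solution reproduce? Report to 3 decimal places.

r̂ = Σ λ_i·λ_j across factors = (0.52)(-0.16) + (0.06)(0.62) + (0.13)(0.12)
  = -0.0832 +0.0372 +0.0156 = -0.0304

-0.030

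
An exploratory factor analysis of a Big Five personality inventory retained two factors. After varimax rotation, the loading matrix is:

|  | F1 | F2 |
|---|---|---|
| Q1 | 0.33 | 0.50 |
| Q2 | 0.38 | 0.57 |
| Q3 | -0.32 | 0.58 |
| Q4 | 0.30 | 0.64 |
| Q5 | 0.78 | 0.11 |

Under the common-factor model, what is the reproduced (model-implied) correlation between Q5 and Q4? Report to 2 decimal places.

0.30

r̂ = Σ λ_i·λ_j across factors = (0.78)(0.30) + (0.11)(0.64)
  = +0.2340 +0.0704 = 0.3044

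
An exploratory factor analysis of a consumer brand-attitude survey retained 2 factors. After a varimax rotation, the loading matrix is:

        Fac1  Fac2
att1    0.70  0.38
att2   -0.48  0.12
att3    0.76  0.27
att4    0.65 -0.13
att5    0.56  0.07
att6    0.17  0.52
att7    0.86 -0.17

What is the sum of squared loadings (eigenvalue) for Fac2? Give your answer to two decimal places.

SS loadings for Fac2 = 0.38² + 0.12² + 0.27² + (-0.13)² + 0.07² + 0.52² + (-0.17)² = 0.1444 + 0.0144 + 0.0729 + 0.0169 + 0.0049 + 0.2704 + 0.0289 = 0.5528

0.55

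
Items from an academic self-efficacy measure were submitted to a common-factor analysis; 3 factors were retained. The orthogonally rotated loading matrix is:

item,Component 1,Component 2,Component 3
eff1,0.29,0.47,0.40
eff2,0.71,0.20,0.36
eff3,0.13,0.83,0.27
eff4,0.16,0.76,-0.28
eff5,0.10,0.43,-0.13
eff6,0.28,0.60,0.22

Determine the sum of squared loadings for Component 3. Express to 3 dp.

0.506

SS loadings for Component 3 = 0.40² + 0.36² + 0.27² + (-0.28)² + (-0.13)² + 0.22² = 0.1600 + 0.1296 + 0.0729 + 0.0784 + 0.0169 + 0.0484 = 0.5062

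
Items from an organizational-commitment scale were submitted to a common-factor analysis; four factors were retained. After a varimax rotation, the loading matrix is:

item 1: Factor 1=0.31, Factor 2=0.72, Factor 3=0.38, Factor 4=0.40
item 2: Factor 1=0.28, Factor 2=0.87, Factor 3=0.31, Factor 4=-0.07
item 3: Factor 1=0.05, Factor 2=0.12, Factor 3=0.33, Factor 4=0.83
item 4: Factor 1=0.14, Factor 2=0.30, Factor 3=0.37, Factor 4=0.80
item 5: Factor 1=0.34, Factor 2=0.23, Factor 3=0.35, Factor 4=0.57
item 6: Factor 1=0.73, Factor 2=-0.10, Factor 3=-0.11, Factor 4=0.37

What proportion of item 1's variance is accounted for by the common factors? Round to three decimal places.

0.919

h² = 0.31² + 0.72² + 0.38² + 0.40² = 0.0961 + 0.5184 + 0.1444 + 0.1600 = 0.9189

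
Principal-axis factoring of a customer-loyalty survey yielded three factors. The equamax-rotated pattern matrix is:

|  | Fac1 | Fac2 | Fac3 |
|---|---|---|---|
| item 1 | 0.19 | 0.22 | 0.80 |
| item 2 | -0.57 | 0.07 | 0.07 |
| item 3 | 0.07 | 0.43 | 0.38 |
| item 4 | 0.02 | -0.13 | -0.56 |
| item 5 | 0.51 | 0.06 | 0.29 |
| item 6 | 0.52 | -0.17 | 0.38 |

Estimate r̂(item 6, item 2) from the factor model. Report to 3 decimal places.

-0.282

r̂ = Σ λ_i·λ_j across factors = (0.52)(-0.57) + (-0.17)(0.07) + (0.38)(0.07)
  = -0.2964 -0.0119 +0.0266 = -0.2817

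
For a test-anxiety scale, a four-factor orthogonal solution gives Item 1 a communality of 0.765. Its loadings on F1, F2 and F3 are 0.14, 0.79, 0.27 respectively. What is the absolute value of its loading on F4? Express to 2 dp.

0.22

Under orthogonal rotation h² = Σλ², so λ_F4² = h² − (0.7166) = 0.765 − 0.7166 = 0.0484.
|λ| = √0.0484 = 0.2200.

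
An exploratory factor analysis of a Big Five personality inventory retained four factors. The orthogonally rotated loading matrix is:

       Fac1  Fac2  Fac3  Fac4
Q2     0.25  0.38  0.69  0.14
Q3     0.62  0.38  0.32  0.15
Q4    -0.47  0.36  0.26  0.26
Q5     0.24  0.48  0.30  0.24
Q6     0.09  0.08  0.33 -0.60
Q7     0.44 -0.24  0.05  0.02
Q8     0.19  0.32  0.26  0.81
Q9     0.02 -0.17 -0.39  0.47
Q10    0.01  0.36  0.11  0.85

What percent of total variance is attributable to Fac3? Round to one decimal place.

12.0%

SS loadings for Fac3 = 0.69² + 0.32² + 0.26² + 0.30² + 0.33² + 0.05² + 0.26² + (-0.39)² + 0.11² = 1.0793
With 9 standardized items, total variance = 9. Proportion = 1.0793/9 = 0.1199 → 11.99%.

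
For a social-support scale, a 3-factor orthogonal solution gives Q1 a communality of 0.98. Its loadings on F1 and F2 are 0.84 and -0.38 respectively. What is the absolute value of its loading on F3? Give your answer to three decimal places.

Under orthogonal rotation h² = Σλ², so λ_F3² = h² − (0.8500) = 0.98 − 0.8500 = 0.1300.
|λ| = √0.1300 = 0.3606.

0.361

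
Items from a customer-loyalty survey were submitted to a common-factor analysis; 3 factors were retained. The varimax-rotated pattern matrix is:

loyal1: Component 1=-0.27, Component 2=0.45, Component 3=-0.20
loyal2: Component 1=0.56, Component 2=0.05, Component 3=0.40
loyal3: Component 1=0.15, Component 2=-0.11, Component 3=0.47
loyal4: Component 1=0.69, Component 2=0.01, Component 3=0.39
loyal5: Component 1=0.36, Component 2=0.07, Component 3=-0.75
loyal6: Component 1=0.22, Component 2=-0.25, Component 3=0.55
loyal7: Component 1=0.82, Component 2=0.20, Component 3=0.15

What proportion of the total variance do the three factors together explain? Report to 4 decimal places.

0.5029

Communalities: 0.3154, 0.4761, 0.2555, 0.6283, 0.6970, 0.4134, 0.7349; Σh² = 3.5206.
Total variance with 7 standardized items is 7, so the solution explains 3.5206/7 = 0.5029.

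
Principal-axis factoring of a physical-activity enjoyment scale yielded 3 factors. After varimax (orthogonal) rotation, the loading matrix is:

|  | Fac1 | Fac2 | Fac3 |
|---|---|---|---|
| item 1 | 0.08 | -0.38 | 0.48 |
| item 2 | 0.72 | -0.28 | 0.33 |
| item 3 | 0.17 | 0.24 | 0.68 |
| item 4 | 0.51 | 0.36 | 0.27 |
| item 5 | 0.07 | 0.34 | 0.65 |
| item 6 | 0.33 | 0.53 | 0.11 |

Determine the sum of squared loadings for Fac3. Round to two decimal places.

SS loadings for Fac3 = 0.48² + 0.33² + 0.68² + 0.27² + 0.65² + 0.11² = 0.2304 + 0.1089 + 0.4624 + 0.0729 + 0.4225 + 0.0121 = 1.3092

1.31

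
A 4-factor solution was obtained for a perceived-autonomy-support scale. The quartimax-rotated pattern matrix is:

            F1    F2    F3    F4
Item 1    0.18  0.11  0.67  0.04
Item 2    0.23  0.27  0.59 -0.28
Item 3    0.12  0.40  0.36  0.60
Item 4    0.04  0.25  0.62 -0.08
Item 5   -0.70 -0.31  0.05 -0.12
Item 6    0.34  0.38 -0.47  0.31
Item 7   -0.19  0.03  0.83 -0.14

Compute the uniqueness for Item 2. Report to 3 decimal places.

h² = 0.23² + 0.27² + 0.59² + (-0.28)² = 0.0529 + 0.0729 + 0.3481 + 0.0784 = 0.5523
Uniqueness u² = 1 − h² = 1 − 0.5523 = 0.4477

0.448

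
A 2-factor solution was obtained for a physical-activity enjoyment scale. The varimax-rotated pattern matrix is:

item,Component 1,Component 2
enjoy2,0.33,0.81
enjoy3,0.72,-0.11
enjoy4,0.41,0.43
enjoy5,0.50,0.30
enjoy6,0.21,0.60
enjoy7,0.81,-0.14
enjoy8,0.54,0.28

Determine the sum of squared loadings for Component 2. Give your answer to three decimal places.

SS loadings for Component 2 = 0.81² + (-0.11)² + 0.43² + 0.30² + 0.60² + (-0.14)² + 0.28² = 0.6561 + 0.0121 + 0.1849 + 0.0900 + 0.3600 + 0.0196 + 0.0784 = 1.4011

1.401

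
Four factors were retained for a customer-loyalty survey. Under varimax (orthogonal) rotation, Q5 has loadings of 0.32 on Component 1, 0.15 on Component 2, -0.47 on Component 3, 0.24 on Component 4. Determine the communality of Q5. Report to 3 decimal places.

0.403

h² = 0.32² + 0.15² + (-0.47)² + 0.24² = 0.1024 + 0.0225 + 0.2209 + 0.0576 = 0.4034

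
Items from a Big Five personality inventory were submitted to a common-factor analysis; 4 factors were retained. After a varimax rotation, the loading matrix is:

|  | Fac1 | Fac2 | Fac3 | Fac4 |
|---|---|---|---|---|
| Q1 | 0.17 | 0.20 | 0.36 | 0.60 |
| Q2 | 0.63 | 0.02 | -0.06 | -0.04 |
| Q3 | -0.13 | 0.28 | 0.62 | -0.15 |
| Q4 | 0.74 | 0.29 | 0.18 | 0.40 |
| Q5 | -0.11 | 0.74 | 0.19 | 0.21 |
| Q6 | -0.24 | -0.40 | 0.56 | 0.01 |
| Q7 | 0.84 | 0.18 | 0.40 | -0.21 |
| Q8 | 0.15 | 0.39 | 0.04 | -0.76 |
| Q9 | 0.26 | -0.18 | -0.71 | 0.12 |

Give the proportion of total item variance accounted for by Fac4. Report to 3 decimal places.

0.136

SS loadings for Fac4 = 0.60² + (-0.04)² + (-0.15)² + 0.40² + 0.21² + 0.01² + (-0.21)² + (-0.76)² + 0.12² = 1.2244
Proportion of variance = 1.2244 / 9 = 0.1360.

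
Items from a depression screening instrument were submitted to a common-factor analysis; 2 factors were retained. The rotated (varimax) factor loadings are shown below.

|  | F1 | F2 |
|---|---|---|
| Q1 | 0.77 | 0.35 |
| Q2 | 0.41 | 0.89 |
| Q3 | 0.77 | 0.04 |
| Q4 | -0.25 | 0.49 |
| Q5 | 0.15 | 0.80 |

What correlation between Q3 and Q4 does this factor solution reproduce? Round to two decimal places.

r̂ = Σ λ_i·λ_j across factors = (0.77)(-0.25) + (0.04)(0.49)
  = -0.1925 +0.0196 = -0.1729

-0.17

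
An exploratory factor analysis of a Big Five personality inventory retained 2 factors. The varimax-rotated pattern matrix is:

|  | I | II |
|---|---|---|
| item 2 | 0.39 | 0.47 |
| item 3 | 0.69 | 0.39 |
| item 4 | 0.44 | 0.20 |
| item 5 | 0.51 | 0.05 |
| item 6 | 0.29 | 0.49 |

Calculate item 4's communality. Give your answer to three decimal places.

0.234

h² = 0.44² + 0.20² = 0.1936 + 0.0400 = 0.2336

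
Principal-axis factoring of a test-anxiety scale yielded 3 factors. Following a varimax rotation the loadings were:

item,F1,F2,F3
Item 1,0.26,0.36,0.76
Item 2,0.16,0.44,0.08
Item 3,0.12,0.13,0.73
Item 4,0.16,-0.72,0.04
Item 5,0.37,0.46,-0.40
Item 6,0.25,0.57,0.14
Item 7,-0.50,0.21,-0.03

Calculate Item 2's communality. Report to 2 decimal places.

h² = 0.16² + 0.44² + 0.08² = 0.0256 + 0.1936 + 0.0064 = 0.2256

0.23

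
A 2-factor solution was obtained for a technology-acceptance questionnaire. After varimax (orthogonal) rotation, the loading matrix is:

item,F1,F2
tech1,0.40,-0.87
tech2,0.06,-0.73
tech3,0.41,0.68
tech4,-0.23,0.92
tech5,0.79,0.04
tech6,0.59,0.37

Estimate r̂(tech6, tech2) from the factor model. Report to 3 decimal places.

r̂ = Σ λ_i·λ_j across factors = (0.59)(0.06) + (0.37)(-0.73)
  = +0.0354 -0.2701 = -0.2347

-0.235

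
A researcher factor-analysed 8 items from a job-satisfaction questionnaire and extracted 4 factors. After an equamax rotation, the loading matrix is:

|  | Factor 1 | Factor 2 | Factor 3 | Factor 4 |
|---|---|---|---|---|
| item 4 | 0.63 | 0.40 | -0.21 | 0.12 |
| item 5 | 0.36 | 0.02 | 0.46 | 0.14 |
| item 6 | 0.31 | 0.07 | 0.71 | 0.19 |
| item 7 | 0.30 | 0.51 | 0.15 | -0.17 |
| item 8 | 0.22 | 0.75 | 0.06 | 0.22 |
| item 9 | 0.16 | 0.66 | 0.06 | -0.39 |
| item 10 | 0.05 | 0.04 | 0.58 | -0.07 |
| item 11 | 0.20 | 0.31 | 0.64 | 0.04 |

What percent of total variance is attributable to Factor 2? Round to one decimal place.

SS loadings for Factor 2 = 0.40² + 0.02² + 0.07² + 0.51² + 0.75² + 0.66² + 0.04² + 0.31² = 1.5212
With 8 standardized items, total variance = 8. Proportion = 1.5212/8 = 0.1902 → 19.02%.

19.0%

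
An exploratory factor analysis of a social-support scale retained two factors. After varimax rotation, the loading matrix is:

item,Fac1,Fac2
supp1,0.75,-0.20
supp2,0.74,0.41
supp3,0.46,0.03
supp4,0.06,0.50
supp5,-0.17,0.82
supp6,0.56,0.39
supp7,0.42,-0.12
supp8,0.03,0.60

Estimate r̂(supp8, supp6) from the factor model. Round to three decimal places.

r̂ = Σ λ_i·λ_j across factors = (0.03)(0.56) + (0.60)(0.39)
  = +0.0168 +0.2340 = 0.2508

0.251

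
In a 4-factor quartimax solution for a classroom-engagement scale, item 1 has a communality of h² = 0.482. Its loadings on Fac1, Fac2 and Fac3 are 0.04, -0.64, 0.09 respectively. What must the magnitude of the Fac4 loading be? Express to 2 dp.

0.25

Under orthogonal rotation h² = Σλ², so λ_Fac4² = h² − (0.4193) = 0.482 − 0.4193 = 0.0627.
|λ| = √0.0627 = 0.2504.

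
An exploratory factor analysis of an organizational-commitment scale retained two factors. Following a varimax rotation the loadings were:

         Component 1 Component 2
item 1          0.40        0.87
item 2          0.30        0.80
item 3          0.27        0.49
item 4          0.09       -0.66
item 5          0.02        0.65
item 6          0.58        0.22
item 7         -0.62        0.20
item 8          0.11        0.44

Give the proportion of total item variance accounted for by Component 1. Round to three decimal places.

SS loadings for Component 1 = 0.40² + 0.30² + 0.27² + 0.09² + 0.02² + 0.58² + (-0.62)² + 0.11² = 1.0643
Proportion of variance = 1.0643 / 8 = 0.1330.

0.133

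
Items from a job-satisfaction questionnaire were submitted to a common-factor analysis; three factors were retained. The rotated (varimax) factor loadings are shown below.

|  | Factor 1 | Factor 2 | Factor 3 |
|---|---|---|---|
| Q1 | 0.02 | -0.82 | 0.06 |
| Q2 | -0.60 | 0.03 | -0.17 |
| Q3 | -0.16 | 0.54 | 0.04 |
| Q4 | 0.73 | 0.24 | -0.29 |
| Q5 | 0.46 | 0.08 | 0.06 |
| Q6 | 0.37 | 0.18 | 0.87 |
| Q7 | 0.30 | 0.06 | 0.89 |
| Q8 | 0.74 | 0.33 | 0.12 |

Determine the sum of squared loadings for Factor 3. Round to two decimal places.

SS loadings for Factor 3 = 0.06² + (-0.17)² + 0.04² + (-0.29)² + 0.06² + 0.87² + 0.89² + 0.12² = 0.0036 + 0.0289 + 0.0016 + 0.0841 + 0.0036 + 0.7569 + 0.7921 + 0.0144 = 1.6852

1.69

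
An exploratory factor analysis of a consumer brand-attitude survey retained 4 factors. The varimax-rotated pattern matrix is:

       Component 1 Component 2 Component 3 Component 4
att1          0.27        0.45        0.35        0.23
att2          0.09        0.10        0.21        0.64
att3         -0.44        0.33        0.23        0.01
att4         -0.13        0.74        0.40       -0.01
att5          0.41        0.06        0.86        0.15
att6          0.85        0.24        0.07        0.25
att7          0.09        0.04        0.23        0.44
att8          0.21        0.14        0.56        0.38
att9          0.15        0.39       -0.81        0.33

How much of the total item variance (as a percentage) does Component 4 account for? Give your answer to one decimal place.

SS loadings for Component 4 = 0.23² + 0.64² + 0.01² + (-0.01)² + 0.15² + 0.25² + 0.44² + 0.38² + 0.33² = 0.9946
With 9 standardized items, total variance = 9. Proportion = 0.9946/9 = 0.1105 → 11.05%.

11.1%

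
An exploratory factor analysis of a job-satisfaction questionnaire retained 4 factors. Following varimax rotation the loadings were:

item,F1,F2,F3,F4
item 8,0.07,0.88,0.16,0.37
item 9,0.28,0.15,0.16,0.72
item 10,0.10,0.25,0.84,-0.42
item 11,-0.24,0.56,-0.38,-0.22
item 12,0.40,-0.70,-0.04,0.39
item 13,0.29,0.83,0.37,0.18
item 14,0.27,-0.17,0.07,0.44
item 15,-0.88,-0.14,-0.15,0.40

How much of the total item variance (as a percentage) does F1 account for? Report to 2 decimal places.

SS loadings for F1 = 0.07² + 0.28² + 0.10² + (-0.24)² + 0.40² + 0.29² + 0.27² + (-0.88)² = 1.2423
With 8 standardized items, total variance = 8. Proportion = 1.2423/8 = 0.1553 → 15.53%.

15.53%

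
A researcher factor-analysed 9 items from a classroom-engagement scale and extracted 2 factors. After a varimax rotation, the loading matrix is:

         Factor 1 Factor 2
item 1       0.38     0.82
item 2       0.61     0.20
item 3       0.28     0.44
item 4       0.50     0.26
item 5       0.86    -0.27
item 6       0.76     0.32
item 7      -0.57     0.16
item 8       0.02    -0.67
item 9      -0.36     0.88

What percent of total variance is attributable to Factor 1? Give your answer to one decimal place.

29.1%

SS loadings for Factor 1 = 0.38² + 0.61² + 0.28² + 0.50² + 0.86² + 0.76² + (-0.57)² + 0.02² + (-0.36)² = 2.6170
With 9 standardized items, total variance = 9. Proportion = 2.6170/9 = 0.2908 → 29.08%.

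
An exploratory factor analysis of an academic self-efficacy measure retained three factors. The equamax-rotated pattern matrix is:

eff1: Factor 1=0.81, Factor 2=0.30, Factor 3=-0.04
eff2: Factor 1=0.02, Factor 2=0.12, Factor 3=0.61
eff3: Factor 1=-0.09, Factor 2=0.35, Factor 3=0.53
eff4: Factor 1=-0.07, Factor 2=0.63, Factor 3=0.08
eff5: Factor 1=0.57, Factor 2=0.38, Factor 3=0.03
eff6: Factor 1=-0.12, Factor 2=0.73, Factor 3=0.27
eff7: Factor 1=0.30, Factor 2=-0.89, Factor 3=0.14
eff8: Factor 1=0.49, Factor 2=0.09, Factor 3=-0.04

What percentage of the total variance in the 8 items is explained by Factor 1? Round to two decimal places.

16.74%

SS loadings for Factor 1 = 0.81² + 0.02² + (-0.09)² + (-0.07)² + 0.57² + (-0.12)² + 0.30² + 0.49² = 1.3389
With 8 standardized items, total variance = 8. Proportion = 1.3389/8 = 0.1674 → 16.74%.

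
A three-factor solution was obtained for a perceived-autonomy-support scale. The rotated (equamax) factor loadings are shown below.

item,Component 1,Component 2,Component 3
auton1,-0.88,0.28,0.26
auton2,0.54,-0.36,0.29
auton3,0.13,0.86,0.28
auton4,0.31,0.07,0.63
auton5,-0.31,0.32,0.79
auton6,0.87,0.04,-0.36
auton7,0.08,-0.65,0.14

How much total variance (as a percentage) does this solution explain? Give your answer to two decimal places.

70.25%

SS loadings by factor: 2.0384, 1.4790, 1.4003; total = 4.9177.
Total variance with 7 standardized items is 7, so the solution explains 4.9177/7 = 0.7025 = 70.25%.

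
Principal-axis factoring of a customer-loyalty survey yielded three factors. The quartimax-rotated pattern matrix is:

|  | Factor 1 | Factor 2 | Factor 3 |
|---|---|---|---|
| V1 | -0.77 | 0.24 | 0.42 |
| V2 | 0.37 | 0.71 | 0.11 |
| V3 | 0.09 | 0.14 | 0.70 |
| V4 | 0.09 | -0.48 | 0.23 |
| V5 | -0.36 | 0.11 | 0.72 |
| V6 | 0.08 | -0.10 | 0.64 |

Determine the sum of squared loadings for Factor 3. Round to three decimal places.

1.659

SS loadings for Factor 3 = 0.42² + 0.11² + 0.70² + 0.23² + 0.72² + 0.64² = 0.1764 + 0.0121 + 0.4900 + 0.0529 + 0.5184 + 0.4096 = 1.6594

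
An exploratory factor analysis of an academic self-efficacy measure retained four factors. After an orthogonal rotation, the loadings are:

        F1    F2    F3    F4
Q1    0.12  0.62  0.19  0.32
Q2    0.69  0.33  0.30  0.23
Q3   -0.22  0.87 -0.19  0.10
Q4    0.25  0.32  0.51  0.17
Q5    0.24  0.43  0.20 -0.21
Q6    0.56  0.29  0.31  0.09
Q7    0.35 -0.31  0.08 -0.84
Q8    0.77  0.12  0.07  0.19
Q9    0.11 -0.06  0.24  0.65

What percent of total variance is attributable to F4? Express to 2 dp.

15.67%

SS loadings for F4 = 0.32² + 0.23² + 0.10² + 0.17² + (-0.21)² + 0.09² + (-0.84)² + 0.19² + 0.65² = 1.4106
With 9 standardized items, total variance = 9. Proportion = 1.4106/9 = 0.1567 → 15.67%.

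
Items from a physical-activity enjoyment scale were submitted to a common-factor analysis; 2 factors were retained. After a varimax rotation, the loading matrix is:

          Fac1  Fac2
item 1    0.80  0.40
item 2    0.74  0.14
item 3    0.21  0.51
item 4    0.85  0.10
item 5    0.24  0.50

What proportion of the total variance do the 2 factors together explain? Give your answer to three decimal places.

SS loadings by factor: 2.0118, 0.6997; total = 2.7115.
Total variance with 5 standardized items is 5, so the solution explains 2.7115/5 = 0.5423.

0.542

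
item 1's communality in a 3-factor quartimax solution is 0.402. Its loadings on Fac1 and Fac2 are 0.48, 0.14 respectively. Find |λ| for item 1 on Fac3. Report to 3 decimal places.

Under orthogonal rotation h² = Σλ², so λ_Fac3² = h² − (0.2500) = 0.402 − 0.2500 = 0.1520.
|λ| = √0.1520 = 0.3899.

0.390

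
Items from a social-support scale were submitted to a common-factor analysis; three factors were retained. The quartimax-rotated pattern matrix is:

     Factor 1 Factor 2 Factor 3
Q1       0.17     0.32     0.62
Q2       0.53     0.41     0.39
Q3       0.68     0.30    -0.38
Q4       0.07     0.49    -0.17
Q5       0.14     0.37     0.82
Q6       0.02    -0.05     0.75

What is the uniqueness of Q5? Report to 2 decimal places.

0.17

h² = 0.14² + 0.37² + 0.82² = 0.0196 + 0.1369 + 0.6724 = 0.8289
Uniqueness u² = 1 − h² = 1 − 0.8289 = 0.1711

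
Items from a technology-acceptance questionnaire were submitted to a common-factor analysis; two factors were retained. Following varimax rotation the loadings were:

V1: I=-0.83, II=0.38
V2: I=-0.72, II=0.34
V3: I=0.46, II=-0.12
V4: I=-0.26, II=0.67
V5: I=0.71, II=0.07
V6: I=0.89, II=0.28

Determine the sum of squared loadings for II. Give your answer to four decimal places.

0.8066

SS loadings for II = 0.38² + 0.34² + (-0.12)² + 0.67² + 0.07² + 0.28² = 0.1444 + 0.1156 + 0.0144 + 0.4489 + 0.0049 + 0.0784 = 0.8066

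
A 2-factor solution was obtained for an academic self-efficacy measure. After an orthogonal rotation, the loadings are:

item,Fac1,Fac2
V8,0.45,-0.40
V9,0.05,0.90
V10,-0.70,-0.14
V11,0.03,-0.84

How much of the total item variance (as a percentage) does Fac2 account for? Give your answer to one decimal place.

42.4%

SS loadings for Fac2 = (-0.40)² + 0.90² + (-0.14)² + (-0.84)² = 1.6952
With 4 standardized items, total variance = 4. Proportion = 1.6952/4 = 0.4238 → 42.38%.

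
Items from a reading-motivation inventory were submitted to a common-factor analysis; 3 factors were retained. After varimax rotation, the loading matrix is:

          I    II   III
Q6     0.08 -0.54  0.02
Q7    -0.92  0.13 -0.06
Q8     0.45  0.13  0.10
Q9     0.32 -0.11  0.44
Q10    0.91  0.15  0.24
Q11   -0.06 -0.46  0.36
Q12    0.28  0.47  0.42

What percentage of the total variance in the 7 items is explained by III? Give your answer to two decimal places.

8.16%

SS loadings for III = 0.02² + (-0.06)² + 0.10² + 0.44² + 0.24² + 0.36² + 0.42² = 0.5712
With 7 standardized items, total variance = 7. Proportion = 0.5712/7 = 0.0816 → 8.16%.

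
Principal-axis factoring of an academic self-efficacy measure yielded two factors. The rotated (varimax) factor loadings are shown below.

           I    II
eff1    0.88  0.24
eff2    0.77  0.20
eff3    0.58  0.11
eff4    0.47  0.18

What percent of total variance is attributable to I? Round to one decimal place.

48.1%

SS loadings for I = 0.88² + 0.77² + 0.58² + 0.47² = 1.9246
With 4 standardized items, total variance = 4. Proportion = 1.9246/4 = 0.4811 → 48.11%.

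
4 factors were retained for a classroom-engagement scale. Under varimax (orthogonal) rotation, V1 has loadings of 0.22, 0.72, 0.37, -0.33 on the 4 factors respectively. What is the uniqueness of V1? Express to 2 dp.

h² = 0.22² + 0.72² + 0.37² + (-0.33)² = 0.0484 + 0.5184 + 0.1369 + 0.1089 = 0.8126
Uniqueness u² = 1 − h² = 1 − 0.8126 = 0.1874

0.19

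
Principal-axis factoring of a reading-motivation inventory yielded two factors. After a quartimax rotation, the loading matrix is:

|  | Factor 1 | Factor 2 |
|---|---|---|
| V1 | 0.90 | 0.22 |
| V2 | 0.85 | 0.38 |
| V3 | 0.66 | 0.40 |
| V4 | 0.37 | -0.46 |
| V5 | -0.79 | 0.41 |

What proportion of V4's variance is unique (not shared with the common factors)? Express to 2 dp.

h² = 0.37² + (-0.46)² = 0.1369 + 0.2116 = 0.3485
Uniqueness u² = 1 − h² = 1 − 0.3485 = 0.6515

0.65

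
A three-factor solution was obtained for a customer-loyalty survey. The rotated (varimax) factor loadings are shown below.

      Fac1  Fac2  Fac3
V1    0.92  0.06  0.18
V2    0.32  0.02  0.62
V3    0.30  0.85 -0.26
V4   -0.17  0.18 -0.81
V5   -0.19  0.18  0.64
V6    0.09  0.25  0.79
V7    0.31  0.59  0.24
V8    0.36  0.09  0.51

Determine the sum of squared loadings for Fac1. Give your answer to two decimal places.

1.34

SS loadings for Fac1 = 0.92² + 0.32² + 0.30² + (-0.17)² + (-0.19)² + 0.09² + 0.31² + 0.36² = 0.8464 + 0.1024 + 0.0900 + 0.0289 + 0.0361 + 0.0081 + 0.0961 + 0.1296 = 1.3376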